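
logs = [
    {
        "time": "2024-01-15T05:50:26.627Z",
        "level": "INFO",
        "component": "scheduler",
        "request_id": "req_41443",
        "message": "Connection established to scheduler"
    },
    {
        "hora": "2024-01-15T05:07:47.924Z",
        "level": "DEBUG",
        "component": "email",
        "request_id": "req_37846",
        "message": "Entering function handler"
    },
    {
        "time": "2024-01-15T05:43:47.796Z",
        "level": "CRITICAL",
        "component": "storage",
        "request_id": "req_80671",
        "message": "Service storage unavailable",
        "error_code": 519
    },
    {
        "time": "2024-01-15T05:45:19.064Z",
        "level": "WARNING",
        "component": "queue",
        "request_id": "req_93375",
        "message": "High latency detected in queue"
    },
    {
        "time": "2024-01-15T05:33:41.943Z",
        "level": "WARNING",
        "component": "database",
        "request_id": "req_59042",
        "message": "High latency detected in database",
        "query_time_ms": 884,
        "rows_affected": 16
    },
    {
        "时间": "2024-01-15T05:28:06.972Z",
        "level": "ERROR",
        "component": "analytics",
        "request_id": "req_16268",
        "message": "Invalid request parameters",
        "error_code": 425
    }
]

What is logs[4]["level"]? "WARNING"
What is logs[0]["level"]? "INFO"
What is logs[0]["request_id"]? "req_41443"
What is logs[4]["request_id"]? "req_59042"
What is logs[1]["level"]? "DEBUG"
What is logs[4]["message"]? "High latency detected in database"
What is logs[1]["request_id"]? "req_37846"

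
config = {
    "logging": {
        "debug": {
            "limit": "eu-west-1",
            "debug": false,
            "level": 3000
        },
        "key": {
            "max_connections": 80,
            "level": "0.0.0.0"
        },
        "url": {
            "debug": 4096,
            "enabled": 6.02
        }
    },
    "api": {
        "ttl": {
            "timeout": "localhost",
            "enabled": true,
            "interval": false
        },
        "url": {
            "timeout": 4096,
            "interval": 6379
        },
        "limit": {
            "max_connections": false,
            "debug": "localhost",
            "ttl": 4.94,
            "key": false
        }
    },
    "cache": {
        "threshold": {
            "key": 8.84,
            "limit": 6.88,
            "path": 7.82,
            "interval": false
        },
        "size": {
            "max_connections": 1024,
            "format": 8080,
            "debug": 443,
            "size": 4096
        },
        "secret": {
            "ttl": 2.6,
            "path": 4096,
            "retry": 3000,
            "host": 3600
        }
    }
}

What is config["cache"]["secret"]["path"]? 4096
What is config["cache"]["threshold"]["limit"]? 6.88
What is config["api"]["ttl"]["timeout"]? "localhost"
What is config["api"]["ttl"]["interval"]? False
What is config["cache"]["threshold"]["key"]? 8.84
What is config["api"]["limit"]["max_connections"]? False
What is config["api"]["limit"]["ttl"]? 4.94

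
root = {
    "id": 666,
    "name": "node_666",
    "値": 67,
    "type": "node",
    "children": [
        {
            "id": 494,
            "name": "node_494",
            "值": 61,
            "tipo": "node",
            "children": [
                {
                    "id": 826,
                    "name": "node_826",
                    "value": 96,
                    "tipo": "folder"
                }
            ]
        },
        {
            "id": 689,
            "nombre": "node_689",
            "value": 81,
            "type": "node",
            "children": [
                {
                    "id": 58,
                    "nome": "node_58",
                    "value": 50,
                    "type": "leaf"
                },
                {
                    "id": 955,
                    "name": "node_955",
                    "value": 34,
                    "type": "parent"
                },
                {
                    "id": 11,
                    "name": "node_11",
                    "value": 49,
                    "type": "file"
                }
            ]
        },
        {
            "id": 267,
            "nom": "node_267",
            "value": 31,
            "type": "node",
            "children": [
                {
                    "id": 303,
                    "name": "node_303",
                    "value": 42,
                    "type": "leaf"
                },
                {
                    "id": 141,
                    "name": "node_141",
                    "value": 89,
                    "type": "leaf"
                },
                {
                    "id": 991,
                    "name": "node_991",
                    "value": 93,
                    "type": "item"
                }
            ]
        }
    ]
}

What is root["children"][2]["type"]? "node"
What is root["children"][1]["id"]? 689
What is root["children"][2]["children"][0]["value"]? 42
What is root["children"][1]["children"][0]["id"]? 58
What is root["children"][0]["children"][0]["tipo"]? "folder"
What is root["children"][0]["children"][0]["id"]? 826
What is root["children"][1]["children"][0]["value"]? 50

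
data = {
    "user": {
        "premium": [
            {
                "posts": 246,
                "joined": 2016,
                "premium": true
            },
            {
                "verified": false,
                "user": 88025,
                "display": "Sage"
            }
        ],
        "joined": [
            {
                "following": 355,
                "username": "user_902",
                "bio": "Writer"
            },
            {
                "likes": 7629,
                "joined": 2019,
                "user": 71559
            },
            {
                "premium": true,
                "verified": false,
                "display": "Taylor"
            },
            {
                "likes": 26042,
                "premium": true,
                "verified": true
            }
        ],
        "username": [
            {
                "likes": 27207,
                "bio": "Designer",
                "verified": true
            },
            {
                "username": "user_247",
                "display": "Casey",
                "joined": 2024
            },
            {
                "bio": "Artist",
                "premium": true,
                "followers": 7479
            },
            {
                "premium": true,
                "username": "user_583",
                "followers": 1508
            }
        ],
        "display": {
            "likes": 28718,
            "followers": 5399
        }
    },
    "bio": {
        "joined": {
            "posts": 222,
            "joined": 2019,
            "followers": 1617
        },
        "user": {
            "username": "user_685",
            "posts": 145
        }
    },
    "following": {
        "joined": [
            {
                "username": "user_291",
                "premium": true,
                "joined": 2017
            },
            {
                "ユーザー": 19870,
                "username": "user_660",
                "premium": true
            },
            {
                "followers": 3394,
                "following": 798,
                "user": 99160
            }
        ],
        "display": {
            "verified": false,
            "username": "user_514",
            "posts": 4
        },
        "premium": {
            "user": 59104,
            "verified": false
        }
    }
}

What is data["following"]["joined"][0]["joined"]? 2017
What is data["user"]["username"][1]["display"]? "Casey"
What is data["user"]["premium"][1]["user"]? 88025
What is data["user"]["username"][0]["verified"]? True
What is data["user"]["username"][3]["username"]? "user_583"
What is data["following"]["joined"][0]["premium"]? True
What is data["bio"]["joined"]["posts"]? 222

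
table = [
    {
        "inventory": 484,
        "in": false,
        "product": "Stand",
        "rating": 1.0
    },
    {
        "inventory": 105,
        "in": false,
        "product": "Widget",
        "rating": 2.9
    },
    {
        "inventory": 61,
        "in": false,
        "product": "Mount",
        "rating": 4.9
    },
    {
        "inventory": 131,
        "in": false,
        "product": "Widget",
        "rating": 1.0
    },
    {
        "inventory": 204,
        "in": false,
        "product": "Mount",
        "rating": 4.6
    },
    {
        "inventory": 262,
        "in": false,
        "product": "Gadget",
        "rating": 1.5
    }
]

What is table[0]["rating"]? 1.0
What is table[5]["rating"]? 1.5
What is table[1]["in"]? False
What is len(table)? 6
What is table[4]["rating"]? 4.6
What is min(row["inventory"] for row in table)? 61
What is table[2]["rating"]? 4.9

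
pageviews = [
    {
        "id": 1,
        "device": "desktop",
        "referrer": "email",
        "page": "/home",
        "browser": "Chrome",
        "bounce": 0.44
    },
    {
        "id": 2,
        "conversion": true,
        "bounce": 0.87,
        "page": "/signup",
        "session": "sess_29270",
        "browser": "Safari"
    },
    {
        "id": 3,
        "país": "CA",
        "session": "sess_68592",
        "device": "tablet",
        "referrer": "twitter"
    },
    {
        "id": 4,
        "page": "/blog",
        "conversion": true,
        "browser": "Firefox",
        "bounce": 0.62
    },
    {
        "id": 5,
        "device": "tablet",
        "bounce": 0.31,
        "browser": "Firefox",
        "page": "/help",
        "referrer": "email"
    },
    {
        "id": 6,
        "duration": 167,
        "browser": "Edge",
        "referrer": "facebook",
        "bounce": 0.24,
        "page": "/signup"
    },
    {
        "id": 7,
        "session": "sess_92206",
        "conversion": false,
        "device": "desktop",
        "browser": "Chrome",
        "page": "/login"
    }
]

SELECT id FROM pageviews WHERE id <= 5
[1, 2, 3, 4, 5]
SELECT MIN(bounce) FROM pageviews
0.24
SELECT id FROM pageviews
[1, 2, 3, 4, 5, 6, 7]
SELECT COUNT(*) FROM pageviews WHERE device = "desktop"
2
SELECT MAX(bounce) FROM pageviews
0.87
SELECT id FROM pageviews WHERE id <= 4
[1, 2, 3, 4]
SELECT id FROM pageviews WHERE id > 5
[6, 7]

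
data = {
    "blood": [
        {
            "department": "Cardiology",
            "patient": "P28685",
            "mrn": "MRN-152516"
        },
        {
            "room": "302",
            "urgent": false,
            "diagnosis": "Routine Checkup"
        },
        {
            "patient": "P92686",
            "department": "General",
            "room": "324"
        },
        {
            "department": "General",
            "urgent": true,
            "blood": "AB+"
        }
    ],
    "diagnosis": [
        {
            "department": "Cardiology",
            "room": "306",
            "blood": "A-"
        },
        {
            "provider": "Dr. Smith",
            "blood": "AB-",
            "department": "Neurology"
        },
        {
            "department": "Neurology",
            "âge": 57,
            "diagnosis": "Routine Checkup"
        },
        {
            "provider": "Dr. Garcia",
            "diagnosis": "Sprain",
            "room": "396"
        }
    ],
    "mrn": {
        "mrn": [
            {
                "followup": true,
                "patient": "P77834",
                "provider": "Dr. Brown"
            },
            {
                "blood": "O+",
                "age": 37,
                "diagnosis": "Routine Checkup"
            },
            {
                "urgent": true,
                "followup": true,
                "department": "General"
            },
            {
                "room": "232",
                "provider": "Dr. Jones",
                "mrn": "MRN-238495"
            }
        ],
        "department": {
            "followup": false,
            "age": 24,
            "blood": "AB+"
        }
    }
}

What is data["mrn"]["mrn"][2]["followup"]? True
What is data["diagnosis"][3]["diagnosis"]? "Sprain"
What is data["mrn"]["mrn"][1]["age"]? 37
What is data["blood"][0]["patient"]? "P28685"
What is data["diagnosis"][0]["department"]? "Cardiology"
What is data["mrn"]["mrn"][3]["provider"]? "Dr. Jones"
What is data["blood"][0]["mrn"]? "MRN-152516"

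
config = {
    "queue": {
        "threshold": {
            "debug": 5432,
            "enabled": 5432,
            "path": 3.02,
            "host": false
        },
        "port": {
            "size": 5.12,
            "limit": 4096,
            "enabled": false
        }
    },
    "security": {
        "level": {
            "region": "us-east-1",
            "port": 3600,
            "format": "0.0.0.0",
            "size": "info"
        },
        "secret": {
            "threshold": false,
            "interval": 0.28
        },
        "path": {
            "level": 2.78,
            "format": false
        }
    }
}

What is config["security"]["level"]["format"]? "0.0.0.0"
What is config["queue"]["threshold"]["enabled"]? 5432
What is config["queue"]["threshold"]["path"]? 3.02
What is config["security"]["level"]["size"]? "info"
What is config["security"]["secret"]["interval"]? 0.28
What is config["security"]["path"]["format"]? False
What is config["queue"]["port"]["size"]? 5.12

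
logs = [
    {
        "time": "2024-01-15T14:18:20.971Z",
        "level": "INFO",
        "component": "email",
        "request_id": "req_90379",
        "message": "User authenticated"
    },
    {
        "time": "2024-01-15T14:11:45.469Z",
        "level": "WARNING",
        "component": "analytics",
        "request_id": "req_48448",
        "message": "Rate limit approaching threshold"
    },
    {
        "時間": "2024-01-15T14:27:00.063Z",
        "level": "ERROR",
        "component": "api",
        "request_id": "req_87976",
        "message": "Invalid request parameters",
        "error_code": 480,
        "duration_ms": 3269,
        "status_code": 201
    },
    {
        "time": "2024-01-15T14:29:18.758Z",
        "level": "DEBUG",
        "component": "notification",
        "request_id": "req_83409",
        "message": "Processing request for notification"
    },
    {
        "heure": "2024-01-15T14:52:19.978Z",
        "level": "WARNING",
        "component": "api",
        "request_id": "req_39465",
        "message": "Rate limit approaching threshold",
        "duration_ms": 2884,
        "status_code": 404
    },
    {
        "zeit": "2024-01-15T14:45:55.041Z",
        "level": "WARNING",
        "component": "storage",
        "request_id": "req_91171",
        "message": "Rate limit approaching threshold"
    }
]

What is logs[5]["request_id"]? "req_91171"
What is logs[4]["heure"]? "2024-01-15T14:52:19.978Z"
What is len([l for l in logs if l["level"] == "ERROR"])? 1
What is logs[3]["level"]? "DEBUG"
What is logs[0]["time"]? "2024-01-15T14:18:20.971Z"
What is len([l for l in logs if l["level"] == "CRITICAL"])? 0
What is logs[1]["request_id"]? "req_48448"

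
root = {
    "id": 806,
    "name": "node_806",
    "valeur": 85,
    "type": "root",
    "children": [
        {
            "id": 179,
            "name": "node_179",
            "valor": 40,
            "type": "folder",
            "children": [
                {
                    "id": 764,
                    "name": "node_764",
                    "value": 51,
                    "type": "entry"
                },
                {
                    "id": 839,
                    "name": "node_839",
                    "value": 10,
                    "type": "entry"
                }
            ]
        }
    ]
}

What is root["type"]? "root"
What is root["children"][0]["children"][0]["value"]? 51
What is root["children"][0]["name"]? "node_179"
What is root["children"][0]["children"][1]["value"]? 10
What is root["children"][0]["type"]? "folder"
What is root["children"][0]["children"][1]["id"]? 839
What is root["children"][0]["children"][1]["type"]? "entry"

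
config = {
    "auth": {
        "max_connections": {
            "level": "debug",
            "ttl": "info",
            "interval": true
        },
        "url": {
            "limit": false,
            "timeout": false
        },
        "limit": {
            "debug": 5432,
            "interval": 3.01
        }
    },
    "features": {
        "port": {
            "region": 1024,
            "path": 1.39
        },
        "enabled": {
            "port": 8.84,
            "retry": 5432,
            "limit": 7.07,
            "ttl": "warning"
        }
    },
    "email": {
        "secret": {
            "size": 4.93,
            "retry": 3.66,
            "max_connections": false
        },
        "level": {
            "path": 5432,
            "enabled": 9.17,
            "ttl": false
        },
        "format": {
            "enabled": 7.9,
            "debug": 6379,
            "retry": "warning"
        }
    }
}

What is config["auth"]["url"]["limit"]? False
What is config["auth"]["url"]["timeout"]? False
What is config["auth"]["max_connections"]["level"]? "debug"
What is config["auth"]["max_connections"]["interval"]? True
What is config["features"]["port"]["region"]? 1024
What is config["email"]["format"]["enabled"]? 7.9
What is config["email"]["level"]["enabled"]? 9.17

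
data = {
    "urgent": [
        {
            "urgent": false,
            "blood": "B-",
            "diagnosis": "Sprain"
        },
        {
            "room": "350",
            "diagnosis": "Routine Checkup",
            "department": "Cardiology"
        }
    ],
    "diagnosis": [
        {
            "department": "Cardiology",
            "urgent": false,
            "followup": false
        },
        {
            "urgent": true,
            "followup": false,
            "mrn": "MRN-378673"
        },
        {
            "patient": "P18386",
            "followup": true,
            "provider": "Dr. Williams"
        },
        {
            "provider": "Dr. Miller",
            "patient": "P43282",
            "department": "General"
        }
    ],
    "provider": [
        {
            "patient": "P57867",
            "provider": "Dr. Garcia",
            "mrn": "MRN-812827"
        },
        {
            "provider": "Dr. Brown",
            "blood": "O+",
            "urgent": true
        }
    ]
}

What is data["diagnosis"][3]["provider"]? "Dr. Miller"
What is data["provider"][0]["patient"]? "P57867"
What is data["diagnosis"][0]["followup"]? False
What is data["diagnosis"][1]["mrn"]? "MRN-378673"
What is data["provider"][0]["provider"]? "Dr. Garcia"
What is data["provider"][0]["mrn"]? "MRN-812827"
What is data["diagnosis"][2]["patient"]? "P18386"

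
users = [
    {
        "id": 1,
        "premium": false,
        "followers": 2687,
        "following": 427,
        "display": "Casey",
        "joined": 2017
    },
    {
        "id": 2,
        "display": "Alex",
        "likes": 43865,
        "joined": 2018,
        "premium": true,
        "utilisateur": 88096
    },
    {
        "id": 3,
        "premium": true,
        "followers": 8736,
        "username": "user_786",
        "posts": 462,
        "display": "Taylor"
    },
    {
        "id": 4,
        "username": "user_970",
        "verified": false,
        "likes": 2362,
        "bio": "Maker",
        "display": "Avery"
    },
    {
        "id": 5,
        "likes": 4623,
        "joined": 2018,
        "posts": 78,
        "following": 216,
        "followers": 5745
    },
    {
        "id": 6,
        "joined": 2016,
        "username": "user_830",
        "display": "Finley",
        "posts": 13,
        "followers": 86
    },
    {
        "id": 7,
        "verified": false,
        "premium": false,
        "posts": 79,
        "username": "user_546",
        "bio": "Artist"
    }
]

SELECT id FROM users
[1, 2, 3, 4, 5, 6, 7]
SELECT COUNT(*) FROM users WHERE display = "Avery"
1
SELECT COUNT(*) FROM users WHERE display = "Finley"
1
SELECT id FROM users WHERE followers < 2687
[6]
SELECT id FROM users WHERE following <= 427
[1, 5]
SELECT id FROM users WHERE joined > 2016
[1, 2, 5]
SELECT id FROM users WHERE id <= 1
[1]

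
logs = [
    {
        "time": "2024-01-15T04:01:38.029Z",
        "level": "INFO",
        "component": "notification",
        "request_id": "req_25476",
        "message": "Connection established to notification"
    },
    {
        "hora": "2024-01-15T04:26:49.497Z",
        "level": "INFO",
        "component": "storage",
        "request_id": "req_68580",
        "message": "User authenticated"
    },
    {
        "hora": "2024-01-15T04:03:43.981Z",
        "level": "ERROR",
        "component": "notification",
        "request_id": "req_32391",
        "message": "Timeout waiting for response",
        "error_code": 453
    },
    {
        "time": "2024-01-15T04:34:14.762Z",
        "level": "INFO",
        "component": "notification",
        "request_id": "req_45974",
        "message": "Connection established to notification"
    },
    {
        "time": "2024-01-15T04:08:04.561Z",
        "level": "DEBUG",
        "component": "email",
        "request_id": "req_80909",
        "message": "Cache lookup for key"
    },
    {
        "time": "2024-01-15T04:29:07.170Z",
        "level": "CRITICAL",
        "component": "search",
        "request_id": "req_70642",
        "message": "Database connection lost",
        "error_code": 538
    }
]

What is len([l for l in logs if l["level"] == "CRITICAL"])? 1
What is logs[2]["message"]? "Timeout waiting for response"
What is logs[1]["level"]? "INFO"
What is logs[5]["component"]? "search"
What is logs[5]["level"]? "CRITICAL"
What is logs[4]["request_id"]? "req_80909"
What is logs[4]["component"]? "email"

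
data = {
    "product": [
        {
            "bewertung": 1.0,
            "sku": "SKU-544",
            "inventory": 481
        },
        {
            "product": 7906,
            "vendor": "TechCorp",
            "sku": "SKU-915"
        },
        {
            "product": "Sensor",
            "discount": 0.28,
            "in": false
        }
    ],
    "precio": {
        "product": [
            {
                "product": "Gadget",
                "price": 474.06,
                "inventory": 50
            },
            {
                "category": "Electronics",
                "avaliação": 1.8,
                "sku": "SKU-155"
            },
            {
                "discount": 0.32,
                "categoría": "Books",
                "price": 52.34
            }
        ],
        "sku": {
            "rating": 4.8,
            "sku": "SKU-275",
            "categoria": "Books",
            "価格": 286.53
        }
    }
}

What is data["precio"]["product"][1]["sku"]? "SKU-155"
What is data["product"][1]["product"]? 7906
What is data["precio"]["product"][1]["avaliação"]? 1.8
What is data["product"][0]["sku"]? "SKU-544"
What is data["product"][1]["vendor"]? "TechCorp"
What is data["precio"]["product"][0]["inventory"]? 50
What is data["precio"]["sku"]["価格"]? 286.53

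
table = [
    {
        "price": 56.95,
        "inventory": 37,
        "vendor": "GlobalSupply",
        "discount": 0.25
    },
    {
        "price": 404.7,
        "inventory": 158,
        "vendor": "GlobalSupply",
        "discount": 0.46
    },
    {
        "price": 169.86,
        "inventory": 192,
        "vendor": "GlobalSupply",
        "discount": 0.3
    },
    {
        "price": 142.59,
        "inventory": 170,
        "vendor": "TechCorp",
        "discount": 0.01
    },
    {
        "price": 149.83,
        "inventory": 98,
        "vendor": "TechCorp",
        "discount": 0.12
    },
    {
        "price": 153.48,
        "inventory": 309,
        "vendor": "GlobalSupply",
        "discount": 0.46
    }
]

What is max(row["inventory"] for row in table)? 309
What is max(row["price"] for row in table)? 404.7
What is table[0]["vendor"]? "GlobalSupply"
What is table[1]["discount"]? 0.46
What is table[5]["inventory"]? 309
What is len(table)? 6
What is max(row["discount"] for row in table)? 0.46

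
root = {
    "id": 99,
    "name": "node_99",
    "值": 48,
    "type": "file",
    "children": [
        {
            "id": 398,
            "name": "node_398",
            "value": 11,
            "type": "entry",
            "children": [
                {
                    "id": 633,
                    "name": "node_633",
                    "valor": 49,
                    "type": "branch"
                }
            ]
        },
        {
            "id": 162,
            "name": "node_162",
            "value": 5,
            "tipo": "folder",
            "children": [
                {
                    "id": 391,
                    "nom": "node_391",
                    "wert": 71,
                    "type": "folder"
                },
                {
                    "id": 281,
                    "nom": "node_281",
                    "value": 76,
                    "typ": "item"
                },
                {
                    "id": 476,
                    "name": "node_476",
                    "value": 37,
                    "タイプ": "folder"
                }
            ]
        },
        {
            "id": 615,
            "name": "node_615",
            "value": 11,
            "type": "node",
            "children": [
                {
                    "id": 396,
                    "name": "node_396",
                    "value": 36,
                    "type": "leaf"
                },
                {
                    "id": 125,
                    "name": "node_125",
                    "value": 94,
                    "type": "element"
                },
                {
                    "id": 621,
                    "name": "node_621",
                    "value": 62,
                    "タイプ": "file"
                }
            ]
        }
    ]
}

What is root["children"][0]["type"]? "entry"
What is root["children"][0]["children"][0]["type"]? "branch"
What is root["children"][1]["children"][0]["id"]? 391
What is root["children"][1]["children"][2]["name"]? "node_476"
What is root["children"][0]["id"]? 398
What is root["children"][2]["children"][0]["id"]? 396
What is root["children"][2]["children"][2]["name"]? "node_621"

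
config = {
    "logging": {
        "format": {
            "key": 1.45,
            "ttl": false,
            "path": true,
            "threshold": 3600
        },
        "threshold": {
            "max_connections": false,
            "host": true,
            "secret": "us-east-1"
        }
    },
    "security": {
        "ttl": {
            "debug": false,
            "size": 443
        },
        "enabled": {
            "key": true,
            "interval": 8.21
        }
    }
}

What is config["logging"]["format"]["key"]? 1.45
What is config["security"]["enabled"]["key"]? True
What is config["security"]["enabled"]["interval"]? 8.21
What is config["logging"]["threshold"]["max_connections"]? False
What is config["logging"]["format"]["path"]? True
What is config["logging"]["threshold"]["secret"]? "us-east-1"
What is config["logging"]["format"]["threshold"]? 3600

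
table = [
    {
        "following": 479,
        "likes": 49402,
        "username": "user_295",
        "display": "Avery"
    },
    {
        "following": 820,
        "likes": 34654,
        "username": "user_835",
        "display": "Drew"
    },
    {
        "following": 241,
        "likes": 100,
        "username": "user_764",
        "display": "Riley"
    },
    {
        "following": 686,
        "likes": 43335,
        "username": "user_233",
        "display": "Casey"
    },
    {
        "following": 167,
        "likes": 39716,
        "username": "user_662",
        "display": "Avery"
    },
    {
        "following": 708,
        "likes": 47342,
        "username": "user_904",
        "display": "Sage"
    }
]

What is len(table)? 6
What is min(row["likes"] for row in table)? 100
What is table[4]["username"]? "user_662"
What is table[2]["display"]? "Riley"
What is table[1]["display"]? "Drew"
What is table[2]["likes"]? 100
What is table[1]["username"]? "user_835"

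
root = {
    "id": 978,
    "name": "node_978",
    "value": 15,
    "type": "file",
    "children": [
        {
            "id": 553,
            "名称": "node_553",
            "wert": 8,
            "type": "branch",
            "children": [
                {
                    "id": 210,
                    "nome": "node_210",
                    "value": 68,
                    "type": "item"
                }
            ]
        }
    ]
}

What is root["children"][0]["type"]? "branch"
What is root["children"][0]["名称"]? "node_553"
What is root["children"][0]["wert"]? 8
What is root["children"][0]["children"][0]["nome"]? "node_210"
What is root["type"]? "file"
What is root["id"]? 978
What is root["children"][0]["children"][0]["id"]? 210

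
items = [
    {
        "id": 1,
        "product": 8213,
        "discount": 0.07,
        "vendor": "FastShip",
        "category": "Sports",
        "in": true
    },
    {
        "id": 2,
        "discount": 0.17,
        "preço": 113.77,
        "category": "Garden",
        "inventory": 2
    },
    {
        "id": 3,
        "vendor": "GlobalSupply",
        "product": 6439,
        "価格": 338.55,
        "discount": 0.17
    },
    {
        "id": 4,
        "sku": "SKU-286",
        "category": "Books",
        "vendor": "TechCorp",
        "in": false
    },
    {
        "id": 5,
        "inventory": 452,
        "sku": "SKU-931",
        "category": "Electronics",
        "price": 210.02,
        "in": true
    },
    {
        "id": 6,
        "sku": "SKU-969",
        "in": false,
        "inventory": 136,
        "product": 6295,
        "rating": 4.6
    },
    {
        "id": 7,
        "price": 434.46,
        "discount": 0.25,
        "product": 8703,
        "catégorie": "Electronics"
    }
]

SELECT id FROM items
[1, 2, 3, 4, 5, 6, 7]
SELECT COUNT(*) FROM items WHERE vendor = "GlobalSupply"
1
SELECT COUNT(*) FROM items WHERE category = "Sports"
1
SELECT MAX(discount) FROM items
0.25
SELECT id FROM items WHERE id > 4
[5, 6, 7]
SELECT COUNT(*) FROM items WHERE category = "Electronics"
1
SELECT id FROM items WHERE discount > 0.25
[]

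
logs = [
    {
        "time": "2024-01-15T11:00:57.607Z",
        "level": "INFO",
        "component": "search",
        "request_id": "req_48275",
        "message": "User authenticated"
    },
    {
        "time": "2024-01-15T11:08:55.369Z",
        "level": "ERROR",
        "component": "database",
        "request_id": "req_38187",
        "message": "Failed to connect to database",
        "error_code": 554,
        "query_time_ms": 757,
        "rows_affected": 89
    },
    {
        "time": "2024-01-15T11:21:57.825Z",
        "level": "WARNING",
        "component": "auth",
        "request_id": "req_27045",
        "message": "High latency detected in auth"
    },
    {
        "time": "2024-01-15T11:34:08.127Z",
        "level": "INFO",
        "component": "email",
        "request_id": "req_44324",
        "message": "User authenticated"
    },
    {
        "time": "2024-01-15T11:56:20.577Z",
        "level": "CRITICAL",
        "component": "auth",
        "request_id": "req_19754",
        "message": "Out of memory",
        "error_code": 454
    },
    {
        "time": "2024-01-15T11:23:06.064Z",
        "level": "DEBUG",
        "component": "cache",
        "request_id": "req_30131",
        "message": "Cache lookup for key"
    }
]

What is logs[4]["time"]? "2024-01-15T11:56:20.577Z"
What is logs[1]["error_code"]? 554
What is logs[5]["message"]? "Cache lookup for key"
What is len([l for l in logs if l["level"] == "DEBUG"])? 1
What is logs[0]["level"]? "INFO"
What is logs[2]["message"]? "High latency detected in auth"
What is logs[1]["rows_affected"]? 89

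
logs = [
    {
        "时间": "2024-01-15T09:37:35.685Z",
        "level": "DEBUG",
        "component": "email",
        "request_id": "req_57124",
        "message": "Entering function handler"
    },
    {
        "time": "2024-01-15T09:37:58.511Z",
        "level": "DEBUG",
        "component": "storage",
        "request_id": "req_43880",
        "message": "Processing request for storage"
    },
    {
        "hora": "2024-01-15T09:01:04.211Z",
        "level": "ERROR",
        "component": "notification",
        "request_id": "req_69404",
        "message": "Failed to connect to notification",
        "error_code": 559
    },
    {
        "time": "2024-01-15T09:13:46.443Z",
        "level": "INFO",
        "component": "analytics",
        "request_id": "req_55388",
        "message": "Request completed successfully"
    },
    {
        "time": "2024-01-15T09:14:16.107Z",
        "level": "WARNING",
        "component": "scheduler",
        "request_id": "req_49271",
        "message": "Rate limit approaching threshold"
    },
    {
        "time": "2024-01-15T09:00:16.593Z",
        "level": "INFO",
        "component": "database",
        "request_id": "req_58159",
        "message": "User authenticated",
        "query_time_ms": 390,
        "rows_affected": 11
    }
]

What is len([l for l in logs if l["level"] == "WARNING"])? 1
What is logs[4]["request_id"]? "req_49271"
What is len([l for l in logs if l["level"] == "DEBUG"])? 2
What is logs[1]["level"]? "DEBUG"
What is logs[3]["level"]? "INFO"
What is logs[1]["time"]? "2024-01-15T09:37:58.511Z"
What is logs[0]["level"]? "DEBUG"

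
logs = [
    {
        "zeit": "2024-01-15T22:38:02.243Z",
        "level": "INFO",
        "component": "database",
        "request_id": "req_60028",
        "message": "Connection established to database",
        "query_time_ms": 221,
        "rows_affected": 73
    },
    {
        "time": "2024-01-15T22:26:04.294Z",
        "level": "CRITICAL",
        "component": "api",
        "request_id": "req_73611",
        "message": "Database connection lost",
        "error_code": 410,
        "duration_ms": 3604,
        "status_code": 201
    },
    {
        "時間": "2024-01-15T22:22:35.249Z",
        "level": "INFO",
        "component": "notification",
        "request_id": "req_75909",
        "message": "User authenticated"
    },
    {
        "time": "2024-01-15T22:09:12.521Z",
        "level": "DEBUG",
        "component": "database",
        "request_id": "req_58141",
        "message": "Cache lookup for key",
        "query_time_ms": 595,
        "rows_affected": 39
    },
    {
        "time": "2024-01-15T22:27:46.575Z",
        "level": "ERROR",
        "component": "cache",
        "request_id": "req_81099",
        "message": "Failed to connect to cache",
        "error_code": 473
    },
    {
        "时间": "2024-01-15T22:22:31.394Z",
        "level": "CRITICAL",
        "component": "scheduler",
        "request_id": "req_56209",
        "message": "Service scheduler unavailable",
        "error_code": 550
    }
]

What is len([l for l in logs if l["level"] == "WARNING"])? 0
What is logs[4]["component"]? "cache"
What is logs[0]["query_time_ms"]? 221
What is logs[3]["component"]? "database"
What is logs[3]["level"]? "DEBUG"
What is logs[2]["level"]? "INFO"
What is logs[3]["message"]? "Cache lookup for key"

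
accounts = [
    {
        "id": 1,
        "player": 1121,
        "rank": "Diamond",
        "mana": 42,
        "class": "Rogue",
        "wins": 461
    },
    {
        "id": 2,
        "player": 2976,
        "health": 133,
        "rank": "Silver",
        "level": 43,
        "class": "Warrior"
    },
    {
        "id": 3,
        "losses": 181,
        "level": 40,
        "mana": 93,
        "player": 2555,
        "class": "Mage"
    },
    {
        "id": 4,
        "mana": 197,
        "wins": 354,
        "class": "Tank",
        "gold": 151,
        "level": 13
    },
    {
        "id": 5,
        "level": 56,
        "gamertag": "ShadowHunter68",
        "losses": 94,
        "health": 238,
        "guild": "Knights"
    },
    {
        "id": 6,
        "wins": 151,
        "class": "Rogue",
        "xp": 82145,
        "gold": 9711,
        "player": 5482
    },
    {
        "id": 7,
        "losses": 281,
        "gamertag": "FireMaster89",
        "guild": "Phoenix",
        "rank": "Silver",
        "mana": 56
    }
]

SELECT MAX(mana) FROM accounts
197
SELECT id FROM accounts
[1, 2, 3, 4, 5, 6, 7]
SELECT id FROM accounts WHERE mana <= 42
[1]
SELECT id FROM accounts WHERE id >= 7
[7]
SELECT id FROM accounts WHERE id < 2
[1]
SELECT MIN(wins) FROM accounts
151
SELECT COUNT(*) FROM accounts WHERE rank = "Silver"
2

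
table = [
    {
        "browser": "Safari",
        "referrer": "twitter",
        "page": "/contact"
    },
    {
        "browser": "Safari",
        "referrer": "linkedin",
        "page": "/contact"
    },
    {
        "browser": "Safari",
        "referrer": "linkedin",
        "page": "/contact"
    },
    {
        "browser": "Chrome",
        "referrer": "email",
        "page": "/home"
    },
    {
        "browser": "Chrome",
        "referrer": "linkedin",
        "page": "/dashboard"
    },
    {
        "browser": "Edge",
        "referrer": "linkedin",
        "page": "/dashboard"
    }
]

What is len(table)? 6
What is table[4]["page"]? "/dashboard"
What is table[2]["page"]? "/contact"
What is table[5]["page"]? "/dashboard"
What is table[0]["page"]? "/contact"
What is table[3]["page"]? "/home"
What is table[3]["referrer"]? "email"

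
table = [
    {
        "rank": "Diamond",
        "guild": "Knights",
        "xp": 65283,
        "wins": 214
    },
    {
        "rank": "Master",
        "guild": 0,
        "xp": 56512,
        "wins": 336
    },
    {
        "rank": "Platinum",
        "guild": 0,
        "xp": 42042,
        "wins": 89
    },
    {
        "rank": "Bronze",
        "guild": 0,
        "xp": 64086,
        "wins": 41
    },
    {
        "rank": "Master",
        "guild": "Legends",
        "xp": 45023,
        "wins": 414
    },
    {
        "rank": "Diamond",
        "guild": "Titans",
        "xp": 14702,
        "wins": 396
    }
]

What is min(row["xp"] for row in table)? 14702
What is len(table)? 6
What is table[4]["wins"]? 414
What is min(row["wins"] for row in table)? 41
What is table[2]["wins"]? 89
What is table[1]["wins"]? 336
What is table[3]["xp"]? 64086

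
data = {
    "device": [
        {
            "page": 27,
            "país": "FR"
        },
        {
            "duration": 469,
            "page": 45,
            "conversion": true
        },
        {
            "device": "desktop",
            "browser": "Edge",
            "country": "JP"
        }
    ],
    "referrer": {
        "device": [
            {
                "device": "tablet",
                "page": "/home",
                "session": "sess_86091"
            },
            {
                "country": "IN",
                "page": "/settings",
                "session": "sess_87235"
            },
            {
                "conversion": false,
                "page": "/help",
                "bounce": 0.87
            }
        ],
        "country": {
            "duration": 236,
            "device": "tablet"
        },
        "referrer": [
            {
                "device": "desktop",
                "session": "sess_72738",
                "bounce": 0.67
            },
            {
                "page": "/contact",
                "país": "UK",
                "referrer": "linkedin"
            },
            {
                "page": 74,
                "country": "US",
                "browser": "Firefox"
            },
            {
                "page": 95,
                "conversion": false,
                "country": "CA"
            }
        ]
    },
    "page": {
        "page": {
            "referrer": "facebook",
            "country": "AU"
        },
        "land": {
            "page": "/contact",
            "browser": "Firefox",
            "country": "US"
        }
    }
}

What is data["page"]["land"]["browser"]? "Firefox"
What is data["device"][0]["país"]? "FR"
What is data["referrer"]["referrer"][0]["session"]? "sess_72738"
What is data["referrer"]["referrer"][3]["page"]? 95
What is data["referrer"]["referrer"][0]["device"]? "desktop"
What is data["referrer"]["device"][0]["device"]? "tablet"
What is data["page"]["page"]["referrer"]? "facebook"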